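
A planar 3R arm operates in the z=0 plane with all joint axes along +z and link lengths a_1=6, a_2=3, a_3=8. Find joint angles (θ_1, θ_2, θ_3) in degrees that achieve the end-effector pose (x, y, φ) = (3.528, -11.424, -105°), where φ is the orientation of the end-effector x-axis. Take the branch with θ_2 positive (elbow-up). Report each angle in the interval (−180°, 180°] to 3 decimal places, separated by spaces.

-59.998 89.986 -134.988

wrist centre = target − a_3·(cos φ, sin φ) = (5.5986, -3.6966)
cos θ_2 = (45.0086−6²−3²)/(2·6·3) = 0.0002; θ_2 = 89.9863° (elbow-up)
β = atan2(-3.6966,5.5986) = -33.4359°; ψ = atan2(3.0000,6.0007) = 26.5623°
θ_1 = β − ψ = -59.9982°
θ_3 = φ − θ_1 − θ_2 = -134.9882° (wrapped to (-180°,180°])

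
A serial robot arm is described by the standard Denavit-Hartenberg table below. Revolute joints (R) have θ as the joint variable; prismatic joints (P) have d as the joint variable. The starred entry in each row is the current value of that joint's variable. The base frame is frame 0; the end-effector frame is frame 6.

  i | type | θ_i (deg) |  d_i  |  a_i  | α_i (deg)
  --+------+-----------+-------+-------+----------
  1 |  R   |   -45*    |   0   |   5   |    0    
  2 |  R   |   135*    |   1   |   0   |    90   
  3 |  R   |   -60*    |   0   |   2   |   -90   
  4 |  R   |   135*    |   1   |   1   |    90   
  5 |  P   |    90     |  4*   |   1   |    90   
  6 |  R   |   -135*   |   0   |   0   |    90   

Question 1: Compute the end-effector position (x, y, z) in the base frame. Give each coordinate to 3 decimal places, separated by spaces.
after link 1: o_1 = (3.5355, -3.5355, 0.0000)
after link 2: o_2 = (3.5355, -3.5355, 1.0000)
after link 3: o_3 = (3.5355, -2.5355, -0.7321)
after link 4: o_4 = (2.8284, -2.0231, 0.3803)
after link 5: o_5 = (0.0000, 0.2572, -1.5692)
after link 6: o_6 = (0.0000, 0.2572, -1.5692)

0.000 0.257 -1.569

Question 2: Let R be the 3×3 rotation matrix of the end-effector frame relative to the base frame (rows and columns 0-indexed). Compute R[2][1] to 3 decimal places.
0.612

End-effector y-axis (col 1 of R) = (-0.7071,-0.3536,0.6124)
R[2][1] = 0.6124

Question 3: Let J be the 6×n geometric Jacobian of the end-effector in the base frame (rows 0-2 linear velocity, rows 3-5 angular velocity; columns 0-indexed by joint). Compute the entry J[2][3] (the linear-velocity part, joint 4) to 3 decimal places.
3.062

axis z_3 = (0.0000,0.8660,0.5000); lever o_n−o_3 = (-3.5355,2.7927,-0.8371)
cross product → J_v[:, 3] = (-2.1213,-1.7678,3.0619)
J_ω[:, 3] = z_3
entry J[2][3] = 3.0619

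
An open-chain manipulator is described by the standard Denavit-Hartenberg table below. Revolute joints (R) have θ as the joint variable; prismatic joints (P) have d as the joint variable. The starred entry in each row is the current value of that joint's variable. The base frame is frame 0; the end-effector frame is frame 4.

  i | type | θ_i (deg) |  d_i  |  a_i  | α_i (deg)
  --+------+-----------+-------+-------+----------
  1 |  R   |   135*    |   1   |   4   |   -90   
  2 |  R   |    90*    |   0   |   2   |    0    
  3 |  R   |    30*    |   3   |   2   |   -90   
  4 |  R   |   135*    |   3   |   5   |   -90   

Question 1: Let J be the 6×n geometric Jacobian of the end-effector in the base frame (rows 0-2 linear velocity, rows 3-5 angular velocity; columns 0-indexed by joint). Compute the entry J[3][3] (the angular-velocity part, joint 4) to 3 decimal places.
axis z_3 = (0.6124,-0.6124,0.5000); lever o_n−o_3 = (3.0871,1.9129,4.5619)
cross product → J_v[:, 3] = (-3.7500,-1.2500,3.0619)
J_ω[:, 3] = z_3
entry J[3][3] = 0.6124

0.612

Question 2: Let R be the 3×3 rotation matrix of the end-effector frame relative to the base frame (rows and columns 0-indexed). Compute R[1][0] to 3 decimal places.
0.750

End-effector x-axis (col 0 of R) = (0.2500,0.7500,0.6124)
R[1][0] = 0.7500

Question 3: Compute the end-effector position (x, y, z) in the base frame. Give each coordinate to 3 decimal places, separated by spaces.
-1.156 1.913 1.830

after link 1: o_1 = (-2.8284, 2.8284, 1.0000)
after link 2: o_2 = (-2.8284, 2.8284, -1.0000)
after link 3: o_3 = (-4.2426, 0.0000, -2.7321)
after link 4: o_4 = (-1.1555, 1.9129, 1.8298)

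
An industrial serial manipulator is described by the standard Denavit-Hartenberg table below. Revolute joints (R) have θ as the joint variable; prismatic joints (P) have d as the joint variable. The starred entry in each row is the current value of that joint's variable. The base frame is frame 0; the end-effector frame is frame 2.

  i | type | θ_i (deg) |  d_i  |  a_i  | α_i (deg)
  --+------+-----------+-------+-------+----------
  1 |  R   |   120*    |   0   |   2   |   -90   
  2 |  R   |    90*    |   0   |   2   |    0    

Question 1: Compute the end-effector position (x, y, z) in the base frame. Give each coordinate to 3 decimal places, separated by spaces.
after link 1: o_1 = (-1.0000, 1.7321, 0.0000)
after link 2: o_2 = (-1.0000, 1.7321, -2.0000)

-1.000 1.732 -2.000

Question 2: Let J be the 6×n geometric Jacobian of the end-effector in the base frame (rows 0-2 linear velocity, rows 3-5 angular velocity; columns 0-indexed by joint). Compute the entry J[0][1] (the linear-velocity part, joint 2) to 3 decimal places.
1.000

axis z_1 = (-0.8660,-0.5000,0.0000); lever o_n−o_1 = (-0.0000,0.0000,-2.0000)
cross product → J_v[:, 1] = (1.0000,-1.7321,-0.0000)
J_ω[:, 1] = z_1
entry J[0][1] = 1.0000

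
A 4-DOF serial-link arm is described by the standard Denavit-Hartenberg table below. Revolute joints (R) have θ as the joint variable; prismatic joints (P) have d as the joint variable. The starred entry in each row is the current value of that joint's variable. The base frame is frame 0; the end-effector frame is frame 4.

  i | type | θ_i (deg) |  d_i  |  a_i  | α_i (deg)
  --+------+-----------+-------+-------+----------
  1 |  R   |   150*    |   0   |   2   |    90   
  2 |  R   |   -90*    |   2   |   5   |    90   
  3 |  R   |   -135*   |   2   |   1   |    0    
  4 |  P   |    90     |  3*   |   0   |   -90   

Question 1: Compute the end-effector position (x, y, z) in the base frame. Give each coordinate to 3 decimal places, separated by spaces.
after link 1: o_1 = (-1.7321, 1.0000, 0.0000)
after link 2: o_2 = (-0.7321, 2.7321, -5.0000)
after link 3: o_3 = (0.6464, 1.1197, -4.2929)
after link 4: o_4 = (3.2445, -0.3803, -4.2929)

3.245 -0.380 -4.293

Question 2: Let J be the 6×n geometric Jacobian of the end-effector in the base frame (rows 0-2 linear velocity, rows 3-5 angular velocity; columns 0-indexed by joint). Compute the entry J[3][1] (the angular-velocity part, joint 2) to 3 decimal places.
axis z_1 = (0.5000,0.8660,0.0000); lever o_n−o_1 = (4.9766,-1.3803,-4.2929)
cross product → J_v[:, 1] = (-3.7178,2.1464,-5.0000)
J_ω[:, 1] = z_1
entry J[3][1] = 0.5000

0.500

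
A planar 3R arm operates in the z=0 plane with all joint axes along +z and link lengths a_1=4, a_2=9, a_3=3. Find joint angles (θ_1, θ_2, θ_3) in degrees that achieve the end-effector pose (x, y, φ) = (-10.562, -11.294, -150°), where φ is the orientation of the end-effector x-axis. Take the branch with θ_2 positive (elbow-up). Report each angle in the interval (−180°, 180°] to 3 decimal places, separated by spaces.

wrist centre = target − a_3·(cos φ, sin φ) = (-7.9639, -9.7940)
cos θ_2 = (159.3465−4²−9²)/(2·4·9) = 0.8659; θ_2 = 30.0116° (elbow-up)
β = atan2(-9.7940,-7.9639) = -129.1160°; ψ = atan2(4.5016,11.7933) = 20.8922°
θ_1 = β − ψ = -150.0082°
θ_3 = φ − θ_1 − θ_2 = -30.0034° (wrapped to (-180°,180°])

-150.008 30.012 -30.003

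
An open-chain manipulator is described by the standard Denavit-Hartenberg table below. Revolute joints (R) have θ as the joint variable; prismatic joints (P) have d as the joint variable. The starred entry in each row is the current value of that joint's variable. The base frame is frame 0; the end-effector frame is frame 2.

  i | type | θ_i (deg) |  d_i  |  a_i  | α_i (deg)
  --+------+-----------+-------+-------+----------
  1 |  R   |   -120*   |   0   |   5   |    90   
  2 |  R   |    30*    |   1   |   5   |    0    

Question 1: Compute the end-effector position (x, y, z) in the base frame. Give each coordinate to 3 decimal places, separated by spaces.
-5.531 -7.580 2.500

after link 1: o_1 = (-2.5000, -4.3301, 0.0000)
after link 2: o_2 = (-5.5311, -7.5801, 2.5000)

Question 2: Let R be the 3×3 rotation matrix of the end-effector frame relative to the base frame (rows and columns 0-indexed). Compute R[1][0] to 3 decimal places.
-0.750

End-effector x-axis (col 0 of R) = (-0.4330,-0.7500,0.5000)
R[1][0] = -0.7500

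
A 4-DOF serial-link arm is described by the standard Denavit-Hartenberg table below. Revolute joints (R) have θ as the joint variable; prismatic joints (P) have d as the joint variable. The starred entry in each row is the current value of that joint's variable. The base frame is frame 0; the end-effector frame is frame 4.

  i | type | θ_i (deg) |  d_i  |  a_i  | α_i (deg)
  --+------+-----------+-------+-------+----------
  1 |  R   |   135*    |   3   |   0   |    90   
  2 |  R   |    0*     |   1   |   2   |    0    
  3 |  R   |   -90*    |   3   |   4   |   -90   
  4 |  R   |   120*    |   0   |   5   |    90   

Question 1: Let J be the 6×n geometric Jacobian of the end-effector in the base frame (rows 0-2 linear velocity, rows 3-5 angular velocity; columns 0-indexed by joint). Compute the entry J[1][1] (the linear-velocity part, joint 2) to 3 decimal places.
axis z_1 = (0.7071,0.7071,0.0000); lever o_n−o_1 = (-1.6476,1.1808,-1.5000)
cross product → J_v[:, 1] = (-1.0607,1.0607,2.0000)
J_ω[:, 1] = z_1
entry J[1][1] = 1.0607

1.061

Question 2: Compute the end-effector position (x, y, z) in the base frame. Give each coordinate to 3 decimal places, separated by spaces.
-1.648 1.181 1.500

after link 1: o_1 = (0.0000, 0.0000, 3.0000)
after link 2: o_2 = (-0.7071, 2.1213, 3.0000)
after link 3: o_3 = (1.4142, 4.2426, -1.0000)
after link 4: o_4 = (-1.6476, 1.1808, 1.5000)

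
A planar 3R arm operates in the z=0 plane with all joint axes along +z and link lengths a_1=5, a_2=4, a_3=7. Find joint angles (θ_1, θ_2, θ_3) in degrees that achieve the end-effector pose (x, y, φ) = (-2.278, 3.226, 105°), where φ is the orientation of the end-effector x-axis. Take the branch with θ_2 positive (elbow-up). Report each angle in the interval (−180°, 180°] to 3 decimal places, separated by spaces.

-149.997 134.997 119.999

wrist centre = target − a_3·(cos φ, sin φ) = (-0.4663, -3.5355)
cos θ_2 = (12.7170−5²−4²)/(2·5·4) = -0.7071; θ_2 = 134.9974° (elbow-up)
β = atan2(-3.5355,-0.4663) = -97.5129°; ψ = atan2(2.8286,2.1717) = 52.4838°
θ_1 = β − ψ = -149.9967°
θ_3 = φ − θ_1 − θ_2 = 119.9993° (wrapped to (-180°,180°])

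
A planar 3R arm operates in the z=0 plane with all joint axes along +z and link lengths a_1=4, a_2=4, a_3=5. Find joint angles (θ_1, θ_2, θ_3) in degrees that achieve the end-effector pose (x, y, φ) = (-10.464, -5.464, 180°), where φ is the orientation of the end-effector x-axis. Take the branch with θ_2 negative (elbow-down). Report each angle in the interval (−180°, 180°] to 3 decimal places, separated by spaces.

-119.996 -30.008 -29.996

wrist centre = target − a_3·(cos φ, sin φ) = (-5.4640, -5.4640)
cos θ_2 = (59.7106−4²−4²)/(2·4·4) = 0.8660; θ_2 = -30.0080° (elbow-down)
β = atan2(-5.4640,-5.4640) = -135.0000°; ψ = atan2(-2.0005,7.4638) = -15.0040°
θ_1 = β − ψ = -119.9960°
θ_3 = φ − θ_1 − θ_2 = -29.9960° (wrapped to (-180°,180°])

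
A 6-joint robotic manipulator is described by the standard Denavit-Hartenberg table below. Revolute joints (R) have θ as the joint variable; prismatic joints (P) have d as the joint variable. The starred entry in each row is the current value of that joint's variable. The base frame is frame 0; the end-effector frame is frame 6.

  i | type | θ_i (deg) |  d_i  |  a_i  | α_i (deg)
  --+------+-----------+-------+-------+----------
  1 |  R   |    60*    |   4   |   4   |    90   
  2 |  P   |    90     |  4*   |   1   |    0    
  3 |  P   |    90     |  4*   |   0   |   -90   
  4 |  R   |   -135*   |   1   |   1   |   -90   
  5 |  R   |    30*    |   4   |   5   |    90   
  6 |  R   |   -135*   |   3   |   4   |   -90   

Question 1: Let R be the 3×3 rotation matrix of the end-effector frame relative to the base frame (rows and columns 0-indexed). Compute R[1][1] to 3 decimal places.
-0.129

End-effector y-axis (col 1 of R) = (-0.4830,-0.1294,0.8660)
R[1][1] = -0.1294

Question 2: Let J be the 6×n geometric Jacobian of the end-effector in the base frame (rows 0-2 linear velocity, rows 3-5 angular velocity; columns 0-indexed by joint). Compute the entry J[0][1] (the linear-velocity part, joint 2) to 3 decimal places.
0.866

prismatic axis z_1 = (0.8660,-0.5000,0.0000)
J_v[:, 1] = z_1; J_ω[:, 1] = (0,0,0)
entry J[0][1] = 0.8660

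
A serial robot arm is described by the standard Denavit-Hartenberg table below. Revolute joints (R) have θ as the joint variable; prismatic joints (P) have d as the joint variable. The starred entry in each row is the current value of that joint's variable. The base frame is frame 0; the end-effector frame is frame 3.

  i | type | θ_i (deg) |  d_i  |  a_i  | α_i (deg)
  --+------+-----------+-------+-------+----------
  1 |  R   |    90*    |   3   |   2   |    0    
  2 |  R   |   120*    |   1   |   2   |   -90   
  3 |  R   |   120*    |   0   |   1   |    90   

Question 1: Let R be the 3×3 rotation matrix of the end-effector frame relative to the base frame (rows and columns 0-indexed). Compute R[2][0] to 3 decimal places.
End-effector x-axis (col 0 of R) = (0.4330,0.2500,-0.8660)
R[2][0] = -0.8660

-0.866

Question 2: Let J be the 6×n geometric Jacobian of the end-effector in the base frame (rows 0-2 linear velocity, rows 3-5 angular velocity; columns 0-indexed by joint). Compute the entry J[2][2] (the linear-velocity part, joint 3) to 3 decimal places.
0.500

axis z_2 = (0.5000,-0.8660,0.0000); lever o_n−o_2 = (0.4330,0.2500,-0.8660)
cross product → J_v[:, 2] = (0.7500,0.4330,0.5000)
J_ω[:, 2] = z_2
entry J[2][2] = 0.5000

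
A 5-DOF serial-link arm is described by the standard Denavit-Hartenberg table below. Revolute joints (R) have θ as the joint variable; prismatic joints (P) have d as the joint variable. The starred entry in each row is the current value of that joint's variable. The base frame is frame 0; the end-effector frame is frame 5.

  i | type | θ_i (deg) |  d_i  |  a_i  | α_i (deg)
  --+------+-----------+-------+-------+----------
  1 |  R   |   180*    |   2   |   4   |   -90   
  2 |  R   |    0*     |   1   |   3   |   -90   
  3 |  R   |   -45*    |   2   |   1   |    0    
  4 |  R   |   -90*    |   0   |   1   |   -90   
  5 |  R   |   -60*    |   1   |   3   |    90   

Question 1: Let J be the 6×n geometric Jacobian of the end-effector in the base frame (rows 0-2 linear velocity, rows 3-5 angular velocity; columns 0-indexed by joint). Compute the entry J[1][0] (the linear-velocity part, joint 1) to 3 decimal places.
-6.646

axis z_0 = ẑ; lever o_n−o_0 = (-6.6464,-4.1820,-2.5981)
cross product → J_v[:, 0] = (4.1820,-6.6464,0.0000)
J_ω[:, 0] = z_0
entry J[1][0] = -6.6464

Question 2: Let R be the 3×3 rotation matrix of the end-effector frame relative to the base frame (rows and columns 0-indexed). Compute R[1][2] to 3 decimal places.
0.612

End-effector z-axis (col 2 of R) = (-0.6124,0.6124,-0.5000)
R[1][2] = 0.6124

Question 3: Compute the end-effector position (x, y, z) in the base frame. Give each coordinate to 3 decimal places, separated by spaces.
after link 1: o_1 = (-4.0000, 0.0000, 2.0000)
after link 2: o_2 = (-7.0000, -1.0000, 2.0000)
after link 3: o_3 = (-7.7071, -1.7071, 0.0000)
after link 4: o_4 = (-7.0000, -2.4142, 0.0000)
after link 5: o_5 = (-6.6464, -4.1820, -2.5981)

-6.646 -4.182 -2.598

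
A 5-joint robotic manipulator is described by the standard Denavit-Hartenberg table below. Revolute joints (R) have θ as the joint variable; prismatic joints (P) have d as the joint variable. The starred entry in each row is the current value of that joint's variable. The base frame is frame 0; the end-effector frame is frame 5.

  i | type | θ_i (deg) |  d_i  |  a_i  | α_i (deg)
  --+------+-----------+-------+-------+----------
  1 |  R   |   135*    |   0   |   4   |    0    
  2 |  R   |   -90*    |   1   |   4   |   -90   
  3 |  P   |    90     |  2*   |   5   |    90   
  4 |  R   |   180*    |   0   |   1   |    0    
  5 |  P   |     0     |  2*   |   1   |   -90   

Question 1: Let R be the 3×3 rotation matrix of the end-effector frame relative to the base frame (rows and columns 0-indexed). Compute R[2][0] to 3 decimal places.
1.000

End-effector x-axis (col 0 of R) = (-0.0000,0.0000,1.0000)
R[2][0] = 1.0000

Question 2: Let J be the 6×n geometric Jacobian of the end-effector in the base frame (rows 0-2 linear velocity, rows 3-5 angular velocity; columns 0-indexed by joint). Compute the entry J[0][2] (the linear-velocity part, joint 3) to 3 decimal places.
-0.707

prismatic axis z_2 = (-0.7071,0.7071,0.0000)
J_v[:, 2] = z_2; J_ω[:, 2] = (0,0,0)
entry J[0][2] = -0.7071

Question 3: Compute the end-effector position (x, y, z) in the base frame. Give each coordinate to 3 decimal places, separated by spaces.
0.000 8.485 -2.000

after link 1: o_1 = (-2.8284, 2.8284, 0.0000)
after link 2: o_2 = (0.0000, 5.6569, 1.0000)
after link 3: o_3 = (-1.4142, 7.0711, -4.0000)
after link 4: o_4 = (-1.4142, 7.0711, -3.0000)
after link 5: o_5 = (0.0000, 8.4853, -2.0000)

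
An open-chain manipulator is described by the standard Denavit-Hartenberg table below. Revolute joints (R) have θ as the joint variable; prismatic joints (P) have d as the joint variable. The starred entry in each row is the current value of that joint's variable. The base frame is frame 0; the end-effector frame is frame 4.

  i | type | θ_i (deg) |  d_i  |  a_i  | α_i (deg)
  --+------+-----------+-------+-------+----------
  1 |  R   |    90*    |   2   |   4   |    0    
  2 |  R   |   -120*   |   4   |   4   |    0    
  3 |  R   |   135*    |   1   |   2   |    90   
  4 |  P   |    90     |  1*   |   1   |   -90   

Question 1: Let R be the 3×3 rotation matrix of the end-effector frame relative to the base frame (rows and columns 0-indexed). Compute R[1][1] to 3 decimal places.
End-effector y-axis (col 1 of R) = (-0.9659,-0.2588,-0.0000)
R[1][1] = -0.2588

-0.259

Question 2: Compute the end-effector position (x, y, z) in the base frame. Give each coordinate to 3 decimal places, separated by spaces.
after link 1: o_1 = (0.0000, 4.0000, 2.0000)
after link 2: o_2 = (3.4641, 2.0000, 6.0000)
after link 3: o_3 = (2.9465, 3.9319, 7.0000)
after link 4: o_4 = (3.9124, 4.1907, 8.0000)

3.912 4.191 8.000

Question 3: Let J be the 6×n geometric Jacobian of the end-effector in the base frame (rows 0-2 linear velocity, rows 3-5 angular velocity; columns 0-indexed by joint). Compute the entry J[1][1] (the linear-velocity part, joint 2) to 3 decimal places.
axis z_1 = (0.0000,0.0000,1.0000); lever o_n−o_1 = (3.9124,0.1907,6.0000)
cross product → J_v[:, 1] = (-0.1907,3.9124,0.0000)
J_ω[:, 1] = z_1
entry J[1][1] = 3.9124

3.912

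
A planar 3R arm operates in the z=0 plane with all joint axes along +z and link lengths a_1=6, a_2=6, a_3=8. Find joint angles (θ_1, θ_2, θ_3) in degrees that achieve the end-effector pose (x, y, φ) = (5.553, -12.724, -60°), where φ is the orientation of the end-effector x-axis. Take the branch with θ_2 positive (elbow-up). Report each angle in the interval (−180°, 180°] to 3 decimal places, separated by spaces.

-134.998 119.997 -44.999

wrist centre = target − a_3·(cos φ, sin φ) = (1.5530, -5.7958)
cos θ_2 = (36.0031−6²−6²)/(2·6·6) = -0.5000; θ_2 = 119.9972° (elbow-up)
β = atan2(-5.7958,1.5530) = -74.9998°; ψ = atan2(5.1963,3.0003) = 59.9986°
θ_1 = β − ψ = -134.9984°
θ_3 = φ − θ_1 − θ_2 = -44.9988° (wrapped to (-180°,180°])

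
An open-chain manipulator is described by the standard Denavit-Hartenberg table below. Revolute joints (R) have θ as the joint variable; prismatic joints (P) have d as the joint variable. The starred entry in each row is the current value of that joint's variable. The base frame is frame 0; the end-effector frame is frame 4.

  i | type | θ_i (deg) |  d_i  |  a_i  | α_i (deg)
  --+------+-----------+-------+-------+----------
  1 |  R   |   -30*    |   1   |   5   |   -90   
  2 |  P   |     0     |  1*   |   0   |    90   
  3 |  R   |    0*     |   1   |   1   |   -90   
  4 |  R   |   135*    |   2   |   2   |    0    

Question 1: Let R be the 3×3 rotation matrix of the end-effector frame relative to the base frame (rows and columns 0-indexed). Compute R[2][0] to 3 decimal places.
-0.707

End-effector x-axis (col 0 of R) = (-0.6124,0.3536,-0.7071)
R[2][0] = -0.7071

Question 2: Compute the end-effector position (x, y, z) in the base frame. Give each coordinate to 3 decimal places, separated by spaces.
5.471 0.305 0.586

after link 1: o_1 = (4.3301, -2.5000, 1.0000)
after link 2: o_2 = (4.8301, -1.6340, 1.0000)
after link 3: o_3 = (5.6962, -2.1340, 2.0000)
after link 4: o_4 = (5.4714, 0.3052, 0.5858)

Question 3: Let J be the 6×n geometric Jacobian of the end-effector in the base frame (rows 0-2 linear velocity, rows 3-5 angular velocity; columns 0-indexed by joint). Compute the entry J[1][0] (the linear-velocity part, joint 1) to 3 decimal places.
5.471

axis z_0 = ẑ; lever o_n−o_0 = (5.4714,0.3052,0.5858)
cross product → J_v[:, 0] = (-0.3052,5.4714,0.0000)
J_ω[:, 0] = z_0
entry J[1][0] = 5.4714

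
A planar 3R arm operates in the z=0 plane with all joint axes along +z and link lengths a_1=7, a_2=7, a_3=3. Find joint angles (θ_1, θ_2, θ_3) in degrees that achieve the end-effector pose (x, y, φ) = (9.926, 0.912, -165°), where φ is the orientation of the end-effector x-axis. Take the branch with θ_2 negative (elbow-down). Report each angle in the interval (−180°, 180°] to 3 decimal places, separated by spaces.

29.999 -44.997 -150.002

wrist centre = target − a_3·(cos φ, sin φ) = (12.8238, 1.6885)
cos θ_2 = (167.3002−7²−7²)/(2·7·7) = 0.7071; θ_2 = -44.9969° (elbow-down)
β = atan2(1.6885,12.8238) = 7.5008°; ψ = atan2(-4.9495,11.9500) = -22.4985°
θ_1 = β − ψ = 29.9992°
θ_3 = φ − θ_1 − θ_2 = -150.0023° (wrapped to (-180°,180°])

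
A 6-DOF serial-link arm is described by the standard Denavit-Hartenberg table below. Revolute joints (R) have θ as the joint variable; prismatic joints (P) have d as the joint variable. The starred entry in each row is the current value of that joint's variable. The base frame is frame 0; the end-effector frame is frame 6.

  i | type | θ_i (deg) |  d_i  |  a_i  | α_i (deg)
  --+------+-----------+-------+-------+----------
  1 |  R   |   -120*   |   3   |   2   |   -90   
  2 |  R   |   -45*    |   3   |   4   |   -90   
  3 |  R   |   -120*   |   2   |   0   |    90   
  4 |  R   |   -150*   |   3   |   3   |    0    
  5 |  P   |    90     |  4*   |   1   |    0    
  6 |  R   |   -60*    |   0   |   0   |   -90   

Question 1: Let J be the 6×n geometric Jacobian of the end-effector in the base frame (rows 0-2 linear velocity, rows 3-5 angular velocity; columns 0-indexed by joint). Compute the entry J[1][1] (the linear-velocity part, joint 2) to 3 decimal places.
axis z_1 = (0.8660,-0.5000,0.0000); lever o_n−o_1 = (-1.5190,2.0031,-0.4576)
cross product → J_v[:, 1] = (0.2288,0.3963,0.9752)
J_ω[:, 1] = z_1
entry J[1][1] = 0.3963

0.396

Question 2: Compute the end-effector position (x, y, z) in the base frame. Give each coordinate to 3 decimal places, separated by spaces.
-2.519 0.271 2.542

after link 1: o_1 = (-1.0000, -1.7321, 3.0000)
after link 2: o_2 = (0.1839, -5.6815, 5.8284)
after link 3: o_3 = (-0.5232, -6.9063, 4.4142)
after link 4: o_4 = (-2.7812, -3.3172, 4.5563)
after link 5: o_5 = (-2.5190, 0.2710, 2.5424)
after link 6: o_6 = (-2.5190, 0.2710, 2.5424)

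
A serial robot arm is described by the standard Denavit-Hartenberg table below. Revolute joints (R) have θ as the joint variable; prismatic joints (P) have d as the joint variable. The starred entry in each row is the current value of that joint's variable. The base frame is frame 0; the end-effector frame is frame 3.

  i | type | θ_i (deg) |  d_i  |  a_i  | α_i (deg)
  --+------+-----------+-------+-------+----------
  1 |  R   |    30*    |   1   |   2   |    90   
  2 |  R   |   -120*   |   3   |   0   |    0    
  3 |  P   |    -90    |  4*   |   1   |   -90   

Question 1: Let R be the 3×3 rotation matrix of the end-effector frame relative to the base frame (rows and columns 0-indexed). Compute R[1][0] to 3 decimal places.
End-effector x-axis (col 0 of R) = (-0.7500,-0.4330,0.5000)
R[1][0] = -0.4330

-0.433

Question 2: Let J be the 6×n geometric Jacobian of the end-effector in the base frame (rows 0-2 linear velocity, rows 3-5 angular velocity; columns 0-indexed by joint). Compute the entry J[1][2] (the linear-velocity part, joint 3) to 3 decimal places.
-0.866

prismatic axis z_2 = (0.5000,-0.8660,0.0000)
J_v[:, 2] = z_2; J_ω[:, 2] = (0,0,0)
entry J[1][2] = -0.8660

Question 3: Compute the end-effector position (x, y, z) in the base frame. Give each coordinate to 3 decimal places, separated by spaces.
4.482 -5.495 1.500

after link 1: o_1 = (1.7321, 1.0000, 1.0000)
after link 2: o_2 = (3.2321, -1.5981, 1.0000)
after link 3: o_3 = (4.4821, -5.4952, 1.5000)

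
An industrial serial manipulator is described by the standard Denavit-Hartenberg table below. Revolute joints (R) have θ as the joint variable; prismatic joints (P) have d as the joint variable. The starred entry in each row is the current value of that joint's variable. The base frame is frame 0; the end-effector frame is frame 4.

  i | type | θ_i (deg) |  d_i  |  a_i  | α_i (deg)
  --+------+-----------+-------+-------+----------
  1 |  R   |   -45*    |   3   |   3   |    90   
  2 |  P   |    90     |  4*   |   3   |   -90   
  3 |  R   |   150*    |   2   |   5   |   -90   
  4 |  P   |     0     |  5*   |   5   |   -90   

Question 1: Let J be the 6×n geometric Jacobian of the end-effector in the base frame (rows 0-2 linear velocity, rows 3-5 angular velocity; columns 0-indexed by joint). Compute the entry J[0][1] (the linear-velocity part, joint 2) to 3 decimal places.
prismatic axis z_1 = (-0.7071,-0.7071,0.0000)
J_v[:, 1] = z_1; J_ω[:, 1] = (0,0,0)
entry J[0][1] = -0.7071

-0.707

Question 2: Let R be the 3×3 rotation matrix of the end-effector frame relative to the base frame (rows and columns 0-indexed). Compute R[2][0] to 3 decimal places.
-0.866

End-effector x-axis (col 0 of R) = (0.3536,0.3536,-0.8660)
R[2][0] = -0.8660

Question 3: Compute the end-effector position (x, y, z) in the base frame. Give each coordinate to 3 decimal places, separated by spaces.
after link 1: o_1 = (2.1213, -2.1213, 3.0000)
after link 2: o_2 = (-0.7071, -4.9497, 6.0000)
after link 3: o_3 = (-0.3536, -1.7678, 1.6699)
after link 4: o_4 = (-1.6476, -3.0619, -5.1603)

-1.648 -3.062 -5.160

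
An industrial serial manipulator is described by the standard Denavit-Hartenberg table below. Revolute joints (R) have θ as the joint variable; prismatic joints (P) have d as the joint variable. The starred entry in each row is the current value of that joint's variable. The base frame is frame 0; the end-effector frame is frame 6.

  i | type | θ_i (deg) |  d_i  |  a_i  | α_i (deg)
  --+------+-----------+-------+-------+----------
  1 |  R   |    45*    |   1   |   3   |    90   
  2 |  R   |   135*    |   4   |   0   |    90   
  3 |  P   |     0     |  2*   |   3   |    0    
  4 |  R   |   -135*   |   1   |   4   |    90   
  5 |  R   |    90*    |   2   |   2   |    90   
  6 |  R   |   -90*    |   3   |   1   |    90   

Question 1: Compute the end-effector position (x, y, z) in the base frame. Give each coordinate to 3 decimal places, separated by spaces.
5.778 6.121 2.657

after link 1: o_1 = (2.1213, 2.1213, 1.0000)
after link 2: o_2 = (4.9497, -0.7071, 1.0000)
after link 3: o_3 = (4.4497, -1.2071, 4.5355)
after link 4: o_4 = (4.3640, 2.7071, 3.2426)
after link 5: o_5 = (7.0711, 3.4142, 3.6569)
after link 6: o_6 = (5.7782, 6.1213, 2.6569)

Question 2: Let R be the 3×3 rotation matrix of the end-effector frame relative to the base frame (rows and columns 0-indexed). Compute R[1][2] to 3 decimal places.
-0.500

End-effector z-axis (col 2 of R) = (-0.5000,-0.5000,-0.7071)
R[1][2] = -0.5000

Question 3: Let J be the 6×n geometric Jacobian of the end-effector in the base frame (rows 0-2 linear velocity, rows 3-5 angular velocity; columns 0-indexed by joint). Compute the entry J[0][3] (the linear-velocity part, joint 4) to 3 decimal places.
axis z_3 = (0.5000,0.5000,0.7071); lever o_n−o_3 = (1.3284,7.3284,-1.8787)
cross product → J_v[:, 3] = (-6.1213,1.8787,3.0000)
J_ω[:, 3] = z_3
entry J[0][3] = -6.1213

-6.121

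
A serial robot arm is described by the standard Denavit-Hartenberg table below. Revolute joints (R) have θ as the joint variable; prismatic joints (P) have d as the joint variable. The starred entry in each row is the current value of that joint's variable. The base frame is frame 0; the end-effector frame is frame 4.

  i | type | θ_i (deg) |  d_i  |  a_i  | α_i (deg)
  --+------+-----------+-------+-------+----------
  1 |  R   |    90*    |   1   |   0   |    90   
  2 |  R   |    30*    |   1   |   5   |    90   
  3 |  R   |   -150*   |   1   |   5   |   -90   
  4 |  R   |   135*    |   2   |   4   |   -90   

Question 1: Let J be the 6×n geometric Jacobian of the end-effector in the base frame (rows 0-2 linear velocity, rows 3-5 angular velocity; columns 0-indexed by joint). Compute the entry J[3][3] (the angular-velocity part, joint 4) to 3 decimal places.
-0.866

axis z_3 = (-0.8660,0.4330,0.2500); lever o_n−o_3 = (-0.3178,1.5731,4.1742)
cross product → J_v[:, 3] = (1.4142,3.5355,-1.2247)
J_ω[:, 3] = z_3
entry J[3][3] = -0.8660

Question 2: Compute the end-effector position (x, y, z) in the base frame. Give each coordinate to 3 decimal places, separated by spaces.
after link 1: o_1 = (0.0000, 0.0000, 1.0000)
after link 2: o_2 = (1.0000, 4.3301, 3.5000)
after link 3: o_3 = (-1.5000, 1.0801, 0.4689)
after link 4: o_4 = (-1.8178, 2.6533, 4.6431)

-1.818 2.653 4.643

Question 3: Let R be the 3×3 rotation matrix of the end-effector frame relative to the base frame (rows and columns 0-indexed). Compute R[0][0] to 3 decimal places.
0.354

End-effector x-axis (col 0 of R) = (0.3536,0.1768,0.9186)
R[0][0] = 0.3536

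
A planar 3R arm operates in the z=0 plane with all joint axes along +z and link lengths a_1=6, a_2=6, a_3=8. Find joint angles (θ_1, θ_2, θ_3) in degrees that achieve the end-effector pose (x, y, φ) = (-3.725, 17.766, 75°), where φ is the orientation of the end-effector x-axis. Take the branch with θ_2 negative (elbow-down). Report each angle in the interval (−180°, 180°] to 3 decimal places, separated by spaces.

134.993 -29.987 -30.005

wrist centre = target − a_3·(cos φ, sin φ) = (-5.7956, 10.0386)
cos θ_2 = (134.3618−6²−6²)/(2·6·6) = 0.8661; θ_2 = -29.9873° (elbow-down)
β = atan2(10.0386,-5.7956) = 119.9990°; ψ = atan2(-2.9989,11.1968) = -14.9937°
θ_1 = β − ψ = 134.9927°
θ_3 = φ − θ_1 − θ_2 = -30.0053° (wrapped to (-180°,180°])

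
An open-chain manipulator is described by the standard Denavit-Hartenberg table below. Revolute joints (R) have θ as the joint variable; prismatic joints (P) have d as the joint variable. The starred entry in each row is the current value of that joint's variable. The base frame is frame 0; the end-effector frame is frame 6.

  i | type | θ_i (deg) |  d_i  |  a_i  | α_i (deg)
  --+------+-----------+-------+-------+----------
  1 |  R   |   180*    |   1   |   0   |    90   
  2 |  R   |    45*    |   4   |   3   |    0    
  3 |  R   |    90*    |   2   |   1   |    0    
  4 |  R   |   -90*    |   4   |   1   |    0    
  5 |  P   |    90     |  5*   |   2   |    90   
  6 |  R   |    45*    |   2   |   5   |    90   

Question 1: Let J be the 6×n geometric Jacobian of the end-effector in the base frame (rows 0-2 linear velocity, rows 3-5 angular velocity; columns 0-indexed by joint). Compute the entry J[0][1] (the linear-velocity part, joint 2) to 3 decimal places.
8.864

axis z_1 = (0.0000,1.0000,0.0000); lever o_n−o_1 = (0.3787,18.5355,8.8640)
cross product → J_v[:, 1] = (8.8640,-0.0000,-0.3787)
J_ω[:, 1] = z_1
entry J[0][1] = 8.8640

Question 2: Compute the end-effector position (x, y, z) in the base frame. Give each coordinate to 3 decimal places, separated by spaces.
after link 1: o_1 = (0.0000, 0.0000, 1.0000)
after link 2: o_2 = (-2.1213, 4.0000, 3.1213)
after link 3: o_3 = (-1.4142, 6.0000, 3.8284)
after link 4: o_4 = (-2.1213, 10.0000, 4.5355)
after link 5: o_5 = (-0.7071, 15.0000, 5.9497)
after link 6: o_6 = (0.3787, 18.5355, 9.8640)

0.379 18.536 9.864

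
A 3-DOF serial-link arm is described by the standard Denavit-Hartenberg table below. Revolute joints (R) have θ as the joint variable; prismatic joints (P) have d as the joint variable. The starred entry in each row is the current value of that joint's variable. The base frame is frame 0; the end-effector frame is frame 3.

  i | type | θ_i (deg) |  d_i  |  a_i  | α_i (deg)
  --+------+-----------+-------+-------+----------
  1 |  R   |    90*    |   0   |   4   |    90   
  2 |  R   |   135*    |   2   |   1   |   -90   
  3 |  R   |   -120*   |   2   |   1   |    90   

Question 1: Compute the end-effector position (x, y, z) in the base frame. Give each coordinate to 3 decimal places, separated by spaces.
2.866 2.232 -1.061

after link 1: o_1 = (0.0000, 4.0000, 0.0000)
after link 2: o_2 = (2.0000, 3.2929, 0.7071)
after link 3: o_3 = (2.8660, 2.2322, -1.0607)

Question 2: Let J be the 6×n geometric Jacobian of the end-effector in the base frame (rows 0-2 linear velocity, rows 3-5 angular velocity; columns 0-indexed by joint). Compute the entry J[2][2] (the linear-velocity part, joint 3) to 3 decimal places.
0.612

axis z_2 = (0.0000,-0.7071,-0.7071); lever o_n−o_2 = (0.8660,-1.0607,-1.7678)
cross product → J_v[:, 2] = (0.5000,-0.6124,0.6124)
J_ω[:, 2] = z_2
entry J[2][2] = 0.6124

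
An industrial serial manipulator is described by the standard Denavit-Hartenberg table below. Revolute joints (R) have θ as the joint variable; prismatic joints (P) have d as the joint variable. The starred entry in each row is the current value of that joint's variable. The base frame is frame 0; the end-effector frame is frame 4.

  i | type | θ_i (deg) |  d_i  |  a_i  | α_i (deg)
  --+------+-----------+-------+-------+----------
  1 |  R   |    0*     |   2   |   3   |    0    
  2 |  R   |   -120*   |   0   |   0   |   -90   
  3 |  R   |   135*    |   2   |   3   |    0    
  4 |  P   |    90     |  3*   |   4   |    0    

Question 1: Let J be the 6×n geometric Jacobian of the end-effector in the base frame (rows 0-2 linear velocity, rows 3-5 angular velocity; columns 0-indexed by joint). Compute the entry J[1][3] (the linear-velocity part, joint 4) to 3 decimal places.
-0.500

prismatic axis z_3 = (0.8660,-0.5000,0.0000)
J_v[:, 3] = z_3; J_ω[:, 3] = (0,0,0)
entry J[1][3] = -0.5000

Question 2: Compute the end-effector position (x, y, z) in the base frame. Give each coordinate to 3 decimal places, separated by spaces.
9.805 1.787 2.707

after link 1: o_1 = (3.0000, 0.0000, 2.0000)
after link 2: o_2 = (3.0000, 0.0000, 2.0000)
after link 3: o_3 = (5.7927, 0.8371, -0.1213)
after link 4: o_4 = (9.8050, 1.7866, 2.7071)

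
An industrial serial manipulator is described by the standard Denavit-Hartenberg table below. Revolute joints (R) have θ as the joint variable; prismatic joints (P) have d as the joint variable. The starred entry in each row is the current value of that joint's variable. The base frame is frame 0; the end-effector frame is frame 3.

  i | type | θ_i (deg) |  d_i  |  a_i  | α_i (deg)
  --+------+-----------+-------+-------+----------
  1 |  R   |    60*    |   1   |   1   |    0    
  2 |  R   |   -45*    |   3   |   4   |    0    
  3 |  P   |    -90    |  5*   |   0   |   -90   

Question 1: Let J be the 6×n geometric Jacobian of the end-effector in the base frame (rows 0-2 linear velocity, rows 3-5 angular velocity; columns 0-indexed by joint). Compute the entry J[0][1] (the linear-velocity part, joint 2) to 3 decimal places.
axis z_1 = (0.0000,0.0000,1.0000); lever o_n−o_1 = (3.8637,1.0353,8.0000)
cross product → J_v[:, 1] = (-1.0353,3.8637,0.0000)
J_ω[:, 1] = z_1
entry J[0][1] = -1.0353

-1.035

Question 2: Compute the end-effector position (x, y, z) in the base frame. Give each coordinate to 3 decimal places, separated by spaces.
4.364 1.901 9.000

after link 1: o_1 = (0.5000, 0.8660, 1.0000)
after link 2: o_2 = (4.3637, 1.9013, 4.0000)
after link 3: o_3 = (4.3637, 1.9013, 9.0000)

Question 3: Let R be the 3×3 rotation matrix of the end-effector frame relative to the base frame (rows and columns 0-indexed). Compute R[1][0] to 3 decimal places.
-0.966

End-effector x-axis (col 0 of R) = (0.2588,-0.9659,0.0000)
R[1][0] = -0.9659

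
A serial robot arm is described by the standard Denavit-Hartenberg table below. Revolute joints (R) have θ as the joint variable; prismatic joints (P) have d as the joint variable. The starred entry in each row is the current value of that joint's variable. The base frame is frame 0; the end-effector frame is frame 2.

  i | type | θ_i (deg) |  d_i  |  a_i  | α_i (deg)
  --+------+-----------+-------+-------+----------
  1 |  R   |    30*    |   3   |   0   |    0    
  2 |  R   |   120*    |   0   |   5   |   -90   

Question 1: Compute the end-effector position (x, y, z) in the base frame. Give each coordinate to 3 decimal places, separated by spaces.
-4.330 2.500 3.000

after link 1: o_1 = (0.0000, 0.0000, 3.0000)
after link 2: o_2 = (-4.3301, 2.5000, 3.0000)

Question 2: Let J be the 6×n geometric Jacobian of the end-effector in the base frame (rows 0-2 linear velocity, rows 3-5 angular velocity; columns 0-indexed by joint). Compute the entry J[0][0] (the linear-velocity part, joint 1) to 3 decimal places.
-2.500

axis z_0 = ẑ; lever o_n−o_0 = (-4.3301,2.5000,3.0000)
cross product → J_v[:, 0] = (-2.5000,-4.3301,0.0000)
J_ω[:, 0] = z_0
entry J[0][0] = -2.5000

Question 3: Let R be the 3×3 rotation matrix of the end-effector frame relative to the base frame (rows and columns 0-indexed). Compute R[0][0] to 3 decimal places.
-0.866

End-effector x-axis (col 0 of R) = (-0.8660,0.5000,0.0000)
R[0][0] = -0.8660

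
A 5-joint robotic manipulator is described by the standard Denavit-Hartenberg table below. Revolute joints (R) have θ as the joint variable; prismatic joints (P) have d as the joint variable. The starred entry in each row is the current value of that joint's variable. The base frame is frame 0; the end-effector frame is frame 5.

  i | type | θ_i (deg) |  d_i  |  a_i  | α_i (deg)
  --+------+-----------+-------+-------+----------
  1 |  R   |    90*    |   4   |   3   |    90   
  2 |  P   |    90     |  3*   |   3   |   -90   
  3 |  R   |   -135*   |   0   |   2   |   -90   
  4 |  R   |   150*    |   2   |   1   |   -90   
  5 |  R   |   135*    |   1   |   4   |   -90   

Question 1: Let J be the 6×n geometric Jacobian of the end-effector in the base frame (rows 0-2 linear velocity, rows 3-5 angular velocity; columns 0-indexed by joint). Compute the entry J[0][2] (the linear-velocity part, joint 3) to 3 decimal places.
axis z_2 = (-0.0000,-1.0000,0.0000); lever o_n−o_2 = (1.5946,-1.7802,-2.7661)
cross product → J_v[:, 2] = (2.7661,0.0000,1.5946)
J_ω[:, 2] = z_2
entry J[0][2] = 2.7661

2.766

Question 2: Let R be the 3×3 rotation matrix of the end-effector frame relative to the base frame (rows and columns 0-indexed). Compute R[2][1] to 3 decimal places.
End-effector y-axis (col 1 of R) = (0.3536,0.8660,-0.3536)
R[2][1] = -0.3536

-0.354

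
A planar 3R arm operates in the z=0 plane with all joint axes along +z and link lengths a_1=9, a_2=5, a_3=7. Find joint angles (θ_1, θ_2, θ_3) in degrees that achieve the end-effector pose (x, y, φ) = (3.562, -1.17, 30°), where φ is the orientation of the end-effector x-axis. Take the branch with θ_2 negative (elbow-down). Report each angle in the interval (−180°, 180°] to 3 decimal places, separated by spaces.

-90.000 -149.997 -90.003

wrist centre = target − a_3·(cos φ, sin φ) = (-2.5002, -4.6700)
cos θ_2 = (28.0598−9²−5²)/(2·9·5) = -0.8660; θ_2 = -149.9974° (elbow-down)
β = atan2(-4.6700,-2.5002) = -118.1633°; ψ = atan2(-2.5002,4.6700) = -28.1635°
θ_1 = β − ψ = -89.9997°
θ_3 = φ − θ_1 − θ_2 = -90.0029° (wrapped to (-180°,180°])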